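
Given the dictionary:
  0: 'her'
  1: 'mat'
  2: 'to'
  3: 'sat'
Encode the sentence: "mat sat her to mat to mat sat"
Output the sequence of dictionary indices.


Look up each word in the dictionary:
  'mat' -> 1
  'sat' -> 3
  'her' -> 0
  'to' -> 2
  'mat' -> 1
  'to' -> 2
  'mat' -> 1
  'sat' -> 3

Encoded: [1, 3, 0, 2, 1, 2, 1, 3]


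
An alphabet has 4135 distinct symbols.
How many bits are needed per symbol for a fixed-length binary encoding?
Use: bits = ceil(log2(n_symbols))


log2(4135) = 12.0137
Bracket: 2^12 = 4096 < 4135 <= 2^13 = 8192
So ceil(log2(4135)) = 13

bits = ceil(log2(4135)) = ceil(12.0137) = 13 bits


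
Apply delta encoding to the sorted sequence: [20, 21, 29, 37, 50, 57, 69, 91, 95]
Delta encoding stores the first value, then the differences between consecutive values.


First value: 20
Deltas:
  21 - 20 = 1
  29 - 21 = 8
  37 - 29 = 8
  50 - 37 = 13
  57 - 50 = 7
  69 - 57 = 12
  91 - 69 = 22
  95 - 91 = 4


Delta encoded: [20, 1, 8, 8, 13, 7, 12, 22, 4]


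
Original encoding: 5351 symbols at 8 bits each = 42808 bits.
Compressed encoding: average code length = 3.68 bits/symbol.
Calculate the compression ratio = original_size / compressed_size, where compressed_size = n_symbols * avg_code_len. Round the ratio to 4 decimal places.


original_size = n_symbols * orig_bits = 5351 * 8 = 42808 bits
compressed_size = n_symbols * avg_code_len = 5351 * 3.68 = 19691.68 bits
ratio = original_size / compressed_size = 42808 / 19691.68 = 2.1739

Compression ratio = 2.1739


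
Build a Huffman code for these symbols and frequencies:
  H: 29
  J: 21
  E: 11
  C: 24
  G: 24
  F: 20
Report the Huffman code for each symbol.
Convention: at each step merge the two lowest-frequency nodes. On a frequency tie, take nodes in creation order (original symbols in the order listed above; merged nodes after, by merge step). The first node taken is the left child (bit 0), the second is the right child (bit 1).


Huffman tree construction:
Step 1: Merge E(11) + F(20) = 31
Step 2: Merge J(21) + C(24) = 45
Step 3: Merge G(24) + H(29) = 53
Step 4: Merge (E+F)(31) + (J+C)(45) = 76
Step 5: Merge (G+H)(53) + ((E+F)+(J+C))(76) = 129
Read each symbol's code off the tree from the root (left child = 0, right child = 1).

Codes:
  H: 01 (length 2)
  J: 110 (length 3)
  E: 100 (length 3)
  C: 111 (length 3)
  G: 00 (length 2)
  F: 101 (length 3)
Average code length: 334/129 = 2.5891 bits/symbol


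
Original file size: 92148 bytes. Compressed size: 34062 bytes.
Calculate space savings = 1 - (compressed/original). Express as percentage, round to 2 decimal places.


ratio = compressed/original = 34062/92148 = 0.369644
savings = 1 - ratio = 1 - 0.369644 = 0.630356
as a percentage: 0.630356 * 100 = 63.04%

Space savings = 1 - 34062/92148 = 63.04%


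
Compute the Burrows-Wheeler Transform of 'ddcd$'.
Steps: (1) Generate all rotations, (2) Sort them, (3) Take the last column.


Rotations (sorted):
  0: $ddcd -> last char: d
  1: cd$dd -> last char: d
  2: d$ddc -> last char: c
  3: dcd$d -> last char: d
  4: ddcd$ -> last char: $


BWT = ddcd$


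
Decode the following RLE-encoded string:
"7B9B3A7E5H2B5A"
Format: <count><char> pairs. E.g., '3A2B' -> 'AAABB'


Expanding each <count><char> pair:
  7B -> 'BBBBBBB'
  9B -> 'BBBBBBBBB'
  3A -> 'AAA'
  7E -> 'EEEEEEE'
  5H -> 'HHHHH'
  2B -> 'BB'
  5A -> 'AAAAA'

Decoded = BBBBBBBBBBBBBBBBAAAEEEEEEEHHHHHBBAAAAA


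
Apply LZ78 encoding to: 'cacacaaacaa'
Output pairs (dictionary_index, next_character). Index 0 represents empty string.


LZ78 encoding steps:
Dictionary: {0: ''}
Step 1: w='' (idx 0), next='c' -> output (0, 'c'), add 'c' as idx 1
Step 2: w='' (idx 0), next='a' -> output (0, 'a'), add 'a' as idx 2
Step 3: w='c' (idx 1), next='a' -> output (1, 'a'), add 'ca' as idx 3
Step 4: w='ca' (idx 3), next='a' -> output (3, 'a'), add 'caa' as idx 4
Step 5: w='a' (idx 2), next='c' -> output (2, 'c'), add 'ac' as idx 5
Step 6: w='a' (idx 2), next='a' -> output (2, 'a'), add 'aa' as idx 6


Encoded: [(0, 'c'), (0, 'a'), (1, 'a'), (3, 'a'), (2, 'c'), (2, 'a')]


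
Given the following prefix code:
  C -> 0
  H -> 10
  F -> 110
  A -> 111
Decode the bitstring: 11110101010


Decoding step by step:
Bits 111 -> A
Bits 10 -> H
Bits 10 -> H
Bits 10 -> H
Bits 10 -> H


Decoded message: AHHHH


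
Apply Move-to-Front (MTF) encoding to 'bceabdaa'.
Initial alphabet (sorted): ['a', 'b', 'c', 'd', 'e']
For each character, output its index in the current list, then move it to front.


MTF encoding:
'b': index 1 in ['a', 'b', 'c', 'd', 'e'] -> ['b', 'a', 'c', 'd', 'e']
'c': index 2 in ['b', 'a', 'c', 'd', 'e'] -> ['c', 'b', 'a', 'd', 'e']
'e': index 4 in ['c', 'b', 'a', 'd', 'e'] -> ['e', 'c', 'b', 'a', 'd']
'a': index 3 in ['e', 'c', 'b', 'a', 'd'] -> ['a', 'e', 'c', 'b', 'd']
'b': index 3 in ['a', 'e', 'c', 'b', 'd'] -> ['b', 'a', 'e', 'c', 'd']
'd': index 4 in ['b', 'a', 'e', 'c', 'd'] -> ['d', 'b', 'a', 'e', 'c']
'a': index 2 in ['d', 'b', 'a', 'e', 'c'] -> ['a', 'd', 'b', 'e', 'c']
'a': index 0 in ['a', 'd', 'b', 'e', 'c'] -> ['a', 'd', 'b', 'e', 'c']


Output: [1, 2, 4, 3, 3, 4, 2, 0]


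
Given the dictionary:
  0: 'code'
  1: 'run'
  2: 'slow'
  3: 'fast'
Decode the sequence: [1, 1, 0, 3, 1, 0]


Look up each index in the dictionary:
  1 -> 'run'
  1 -> 'run'
  0 -> 'code'
  3 -> 'fast'
  1 -> 'run'
  0 -> 'code'

Decoded: "run run code fast run code"


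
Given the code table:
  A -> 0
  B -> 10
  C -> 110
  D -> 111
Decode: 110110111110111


Decoding:
110 -> C
110 -> C
111 -> D
110 -> C
111 -> D


Result: CCDCD


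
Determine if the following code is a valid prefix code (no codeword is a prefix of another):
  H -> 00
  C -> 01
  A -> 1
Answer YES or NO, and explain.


Checking each pair (does one codeword prefix another?):
  H='00' vs C='01': no prefix
  H='00' vs A='1': no prefix
  C='01' vs H='00': no prefix
  C='01' vs A='1': no prefix
  A='1' vs H='00': no prefix
  A='1' vs C='01': no prefix
No violation found over all pairs.

YES -- this is a valid prefix code. No codeword is a prefix of any other codeword.


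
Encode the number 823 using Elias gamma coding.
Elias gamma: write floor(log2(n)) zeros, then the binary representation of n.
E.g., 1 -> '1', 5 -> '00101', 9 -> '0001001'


num_bits = floor(log2(823)) + 1 = 10
leading_zeros = num_bits - 1 = 9
binary(823) = 1100110111

Elias gamma(823) = '000000000' + '1100110111' = 0000000001100110111 (19 bits)


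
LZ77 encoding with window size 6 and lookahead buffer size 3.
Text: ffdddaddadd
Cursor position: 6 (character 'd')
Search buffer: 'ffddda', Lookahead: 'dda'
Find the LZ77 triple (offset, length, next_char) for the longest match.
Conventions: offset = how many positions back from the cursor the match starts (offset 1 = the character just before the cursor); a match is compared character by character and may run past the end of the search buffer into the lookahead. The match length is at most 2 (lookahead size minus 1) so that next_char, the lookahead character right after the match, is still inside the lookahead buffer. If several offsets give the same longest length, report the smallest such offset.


Try each offset into the search buffer:
  offset=1 (pos 5, char 'a'): match length 0
  offset=2 (pos 4, char 'd'): match length 1
  offset=3 (pos 3, char 'd'): match length 2
  offset=4 (pos 2, char 'd'): match length 2
  offset=5 (pos 1, char 'f'): match length 0
  offset=6 (pos 0, char 'f'): match length 0
Longest match has length 2, found at offsets 3, 4; take the smallest, offset 3.
next_char = character at position 6 + 2 = 8 -> 'a'

Best match: offset=3, length=2 (matching 'dd' starting at position 3)
LZ77 triple: (3, 2, 'a')


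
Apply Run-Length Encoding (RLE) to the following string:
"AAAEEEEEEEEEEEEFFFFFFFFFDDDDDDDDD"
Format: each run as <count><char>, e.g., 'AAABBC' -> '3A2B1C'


Scanning runs left to right:
  i=0: run of 'A' x 3 -> '3A'
  i=3: run of 'E' x 12 -> '12E'
  i=15: run of 'F' x 9 -> '9F'
  i=24: run of 'D' x 9 -> '9D'

RLE = 3A12E9F9D


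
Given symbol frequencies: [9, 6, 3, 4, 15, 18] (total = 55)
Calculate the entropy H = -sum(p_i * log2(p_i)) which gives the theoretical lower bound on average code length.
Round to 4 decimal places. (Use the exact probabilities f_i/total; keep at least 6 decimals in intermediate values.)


Per-symbol terms -p_i * log2(p_i) with p_i = f_i/55:
  p = 9/55 = 0.163636: log2(p) = -2.611435, -p*log2(p) = 0.427326
  p = 6/55 = 0.109091: log2(p) = -3.196397, -p*log2(p) = 0.348698
  p = 3/55 = 0.054545: log2(p) = -4.196397, -p*log2(p) = 0.228894
  p = 4/55 = 0.072727: log2(p) = -3.781360, -p*log2(p) = 0.275008
  p = 15/55 = 0.272727: log2(p) = -1.874469, -p*log2(p) = 0.511219
  p = 18/55 = 0.327273: log2(p) = -1.611435, -p*log2(p) = 0.527379
H = 0.427326 + 0.348698 + 0.228894 + 0.275008 + 0.511219 + 0.527379 = 2.318524

H = 2.3185 bits/symbol


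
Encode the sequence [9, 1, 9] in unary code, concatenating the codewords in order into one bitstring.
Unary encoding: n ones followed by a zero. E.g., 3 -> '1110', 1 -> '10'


Encode each number as n ones followed by a terminating 0:
  9 -> 1111111110 (10 bits)
  1 -> 10 (2 bits)
  9 -> 1111111110 (10 bits)
Total length = 10 + 2 + 10 = 22 bits.

Unary([9, 1, 9]) = 1111111110101111111110 (22 bits)


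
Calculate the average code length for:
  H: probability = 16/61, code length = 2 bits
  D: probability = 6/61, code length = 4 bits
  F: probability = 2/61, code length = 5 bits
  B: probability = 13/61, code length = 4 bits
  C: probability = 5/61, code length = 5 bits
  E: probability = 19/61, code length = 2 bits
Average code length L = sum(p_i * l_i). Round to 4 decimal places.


Weighted contributions p_i * l_i:
  H: (16/61) * 2 = 32/61
  D: (6/61) * 4 = 24/61
  F: (2/61) * 5 = 10/61
  B: (13/61) * 4 = 52/61
  C: (5/61) * 5 = 25/61
  E: (19/61) * 2 = 38/61
Sum = (32 + 24 + 10 + 52 + 25 + 38)/61 = 181/61

L = 181/61 = 2.9672 bits/symbol


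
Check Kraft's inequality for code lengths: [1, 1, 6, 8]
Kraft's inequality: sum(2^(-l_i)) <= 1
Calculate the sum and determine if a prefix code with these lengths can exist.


Sum = 2^(-1) + 2^(-1) + 2^(-6) + 2^(-8)
    = 0.5 + 0.5 + 0.015625 + 0.00390625
    = 261/256 = 1.01953125
Since 1.01953125 > 1, Kraft's inequality is NOT satisfied.
A prefix code with these lengths CANNOT exist.

Kraft sum = 1.01953125. Not satisfied.


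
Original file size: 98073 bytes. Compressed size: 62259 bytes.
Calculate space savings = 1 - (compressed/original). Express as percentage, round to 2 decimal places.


ratio = compressed/original = 62259/98073 = 0.634823
savings = 1 - ratio = 1 - 0.634823 = 0.365177
as a percentage: 0.365177 * 100 = 36.52%

Space savings = 1 - 62259/98073 = 36.52%


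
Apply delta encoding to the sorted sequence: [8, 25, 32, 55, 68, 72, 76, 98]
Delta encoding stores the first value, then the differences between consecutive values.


First value: 8
Deltas:
  25 - 8 = 17
  32 - 25 = 7
  55 - 32 = 23
  68 - 55 = 13
  72 - 68 = 4
  76 - 72 = 4
  98 - 76 = 22


Delta encoded: [8, 17, 7, 23, 13, 4, 4, 22]


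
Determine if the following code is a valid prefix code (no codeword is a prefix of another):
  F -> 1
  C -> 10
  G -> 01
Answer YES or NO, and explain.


Checking each pair (does one codeword prefix another?):
  F='1' vs C='10': prefix -- VIOLATION

NO -- this is NOT a valid prefix code. F (1) is a prefix of C (10).


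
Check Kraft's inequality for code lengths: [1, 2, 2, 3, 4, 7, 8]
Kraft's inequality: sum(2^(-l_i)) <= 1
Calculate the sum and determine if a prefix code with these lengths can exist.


Sum = 2^(-1) + 2^(-2) + 2^(-2) + 2^(-3) + 2^(-4) + 2^(-7) + 2^(-8)
    = 0.5 + 0.25 + 0.25 + 0.125 + 0.0625 + 0.0078125 + 0.00390625
    = 307/256 = 1.19921875
Since 1.19921875 > 1, Kraft's inequality is NOT satisfied.
A prefix code with these lengths CANNOT exist.

Kraft sum = 1.19921875. Not satisfied.


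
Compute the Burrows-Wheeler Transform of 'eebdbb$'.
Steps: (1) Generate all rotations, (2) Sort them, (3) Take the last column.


Rotations (sorted):
  0: $eebdbb -> last char: b
  1: b$eebdb -> last char: b
  2: bb$eebd -> last char: d
  3: bdbb$ee -> last char: e
  4: dbb$eeb -> last char: b
  5: ebdbb$e -> last char: e
  6: eebdbb$ -> last char: $


BWT = bbdebe$


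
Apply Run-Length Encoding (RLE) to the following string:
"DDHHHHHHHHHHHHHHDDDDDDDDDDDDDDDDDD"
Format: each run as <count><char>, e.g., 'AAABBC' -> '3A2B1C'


Scanning runs left to right:
  i=0: run of 'D' x 2 -> '2D'
  i=2: run of 'H' x 14 -> '14H'
  i=16: run of 'D' x 18 -> '18D'

RLE = 2D14H18D


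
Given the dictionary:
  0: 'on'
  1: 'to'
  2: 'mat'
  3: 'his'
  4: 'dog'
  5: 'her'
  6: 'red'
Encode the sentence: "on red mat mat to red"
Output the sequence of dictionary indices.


Look up each word in the dictionary:
  'on' -> 0
  'red' -> 6
  'mat' -> 2
  'mat' -> 2
  'to' -> 1
  'red' -> 6

Encoded: [0, 6, 2, 2, 1, 6]


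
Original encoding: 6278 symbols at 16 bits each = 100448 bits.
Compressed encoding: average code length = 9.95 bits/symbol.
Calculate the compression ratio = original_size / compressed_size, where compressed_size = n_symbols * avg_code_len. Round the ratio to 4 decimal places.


original_size = n_symbols * orig_bits = 6278 * 16 = 100448 bits
compressed_size = n_symbols * avg_code_len = 6278 * 9.95 = 62466.1 bits
ratio = original_size / compressed_size = 100448 / 62466.1 = 1.608

Compression ratio = 1.608


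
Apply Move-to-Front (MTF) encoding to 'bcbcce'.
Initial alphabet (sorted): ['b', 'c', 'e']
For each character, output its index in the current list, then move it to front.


MTF encoding:
'b': index 0 in ['b', 'c', 'e'] -> ['b', 'c', 'e']
'c': index 1 in ['b', 'c', 'e'] -> ['c', 'b', 'e']
'b': index 1 in ['c', 'b', 'e'] -> ['b', 'c', 'e']
'c': index 1 in ['b', 'c', 'e'] -> ['c', 'b', 'e']
'c': index 0 in ['c', 'b', 'e'] -> ['c', 'b', 'e']
'e': index 2 in ['c', 'b', 'e'] -> ['e', 'c', 'b']


Output: [0, 1, 1, 1, 0, 2]


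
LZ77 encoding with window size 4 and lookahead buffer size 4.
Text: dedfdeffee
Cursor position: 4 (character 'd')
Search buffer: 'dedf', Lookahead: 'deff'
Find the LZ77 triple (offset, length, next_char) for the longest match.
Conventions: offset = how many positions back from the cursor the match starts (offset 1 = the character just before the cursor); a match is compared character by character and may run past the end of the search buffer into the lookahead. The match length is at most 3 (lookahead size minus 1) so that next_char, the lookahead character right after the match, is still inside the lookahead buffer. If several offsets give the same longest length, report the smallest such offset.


Try each offset into the search buffer:
  offset=1 (pos 3, char 'f'): match length 0
  offset=2 (pos 2, char 'd'): match length 1
  offset=3 (pos 1, char 'e'): match length 0
  offset=4 (pos 0, char 'd'): match length 2
Longest match has length 2 at offset 4.
next_char = character at position 4 + 2 = 6 -> 'f'

Best match: offset=4, length=2 (matching 'de' starting at position 0)
LZ77 triple: (4, 2, 'f')


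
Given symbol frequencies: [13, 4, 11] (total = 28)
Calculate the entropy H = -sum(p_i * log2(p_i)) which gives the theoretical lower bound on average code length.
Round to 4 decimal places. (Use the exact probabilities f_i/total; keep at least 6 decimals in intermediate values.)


Per-symbol terms -p_i * log2(p_i) with p_i = f_i/28:
  p = 13/28 = 0.464286: log2(p) = -1.106915, -p*log2(p) = 0.513925
  p = 4/28 = 0.142857: log2(p) = -2.807355, -p*log2(p) = 0.401051
  p = 11/28 = 0.392857: log2(p) = -1.347923, -p*log2(p) = 0.529541
H = 0.513925 + 0.401051 + 0.529541 = 1.444517

H = 1.4445 bits/symbol


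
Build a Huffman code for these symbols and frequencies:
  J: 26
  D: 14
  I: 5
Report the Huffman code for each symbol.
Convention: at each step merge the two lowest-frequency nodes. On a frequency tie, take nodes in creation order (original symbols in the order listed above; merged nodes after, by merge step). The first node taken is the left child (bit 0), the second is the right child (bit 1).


Huffman tree construction:
Step 1: Merge I(5) + D(14) = 19
Step 2: Merge (I+D)(19) + J(26) = 45
Read each symbol's code off the tree from the root (left child = 0, right child = 1).

Codes:
  J: 1 (length 1)
  D: 01 (length 2)
  I: 00 (length 2)
Average code length: 64/45 = 1.4222 bits/symbol


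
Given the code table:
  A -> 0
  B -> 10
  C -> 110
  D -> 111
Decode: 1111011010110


Decoding:
111 -> D
10 -> B
110 -> C
10 -> B
110 -> C


Result: DBCBC


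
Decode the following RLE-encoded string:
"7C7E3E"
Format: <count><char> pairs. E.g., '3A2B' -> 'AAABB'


Expanding each <count><char> pair:
  7C -> 'CCCCCCC'
  7E -> 'EEEEEEE'
  3E -> 'EEE'

Decoded = CCCCCCCEEEEEEEEEE


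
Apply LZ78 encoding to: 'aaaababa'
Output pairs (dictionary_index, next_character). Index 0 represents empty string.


LZ78 encoding steps:
Dictionary: {0: ''}
Step 1: w='' (idx 0), next='a' -> output (0, 'a'), add 'a' as idx 1
Step 2: w='a' (idx 1), next='a' -> output (1, 'a'), add 'aa' as idx 2
Step 3: w='a' (idx 1), next='b' -> output (1, 'b'), add 'ab' as idx 3
Step 4: w='ab' (idx 3), next='a' -> output (3, 'a'), add 'aba' as idx 4


Encoded: [(0, 'a'), (1, 'a'), (1, 'b'), (3, 'a')]


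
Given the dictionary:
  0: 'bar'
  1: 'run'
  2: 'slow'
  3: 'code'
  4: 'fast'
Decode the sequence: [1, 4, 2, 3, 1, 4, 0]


Look up each index in the dictionary:
  1 -> 'run'
  4 -> 'fast'
  2 -> 'slow'
  3 -> 'code'
  1 -> 'run'
  4 -> 'fast'
  0 -> 'bar'

Decoded: "run fast slow code run fast bar"


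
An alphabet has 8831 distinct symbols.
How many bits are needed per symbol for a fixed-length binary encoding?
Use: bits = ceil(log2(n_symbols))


log2(8831) = 13.1084
Bracket: 2^13 = 8192 < 8831 <= 2^14 = 16384
So ceil(log2(8831)) = 14

bits = ceil(log2(8831)) = ceil(13.1084) = 14 bits


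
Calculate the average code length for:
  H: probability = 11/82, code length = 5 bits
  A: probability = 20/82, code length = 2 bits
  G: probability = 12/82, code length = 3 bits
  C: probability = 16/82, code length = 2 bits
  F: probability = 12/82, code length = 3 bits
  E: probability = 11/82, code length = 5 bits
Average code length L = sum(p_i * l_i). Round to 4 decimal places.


Weighted contributions p_i * l_i:
  H: (11/82) * 5 = 55/82
  A: (20/82) * 2 = 40/82
  G: (12/82) * 3 = 36/82
  C: (16/82) * 2 = 32/82
  F: (12/82) * 3 = 36/82
  E: (11/82) * 5 = 55/82
Sum = (55 + 40 + 36 + 32 + 36 + 55)/82 = 254/82

L = 254/82 = 3.0976 bits/symbol


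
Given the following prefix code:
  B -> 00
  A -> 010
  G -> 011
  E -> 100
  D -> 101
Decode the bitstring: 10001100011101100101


Decoding step by step:
Bits 100 -> E
Bits 011 -> G
Bits 00 -> B
Bits 011 -> G
Bits 101 -> D
Bits 100 -> E
Bits 101 -> D


Decoded message: EGBGDED


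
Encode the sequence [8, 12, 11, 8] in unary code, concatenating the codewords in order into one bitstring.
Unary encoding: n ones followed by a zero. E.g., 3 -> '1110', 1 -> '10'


Encode each number as n ones followed by a terminating 0:
  8 -> 111111110 (9 bits)
  12 -> 1111111111110 (13 bits)
  11 -> 111111111110 (12 bits)
  8 -> 111111110 (9 bits)
Total length = 9 + 13 + 12 + 9 = 43 bits.

Unary([8, 12, 11, 8]) = 1111111101111111111110111111111110111111110 (43 bits)


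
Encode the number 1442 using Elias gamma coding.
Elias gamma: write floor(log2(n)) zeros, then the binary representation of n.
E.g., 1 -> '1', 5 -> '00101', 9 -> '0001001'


num_bits = floor(log2(1442)) + 1 = 11
leading_zeros = num_bits - 1 = 10
binary(1442) = 10110100010

Elias gamma(1442) = '0000000000' + '10110100010' = 000000000010110100010 (21 bits)


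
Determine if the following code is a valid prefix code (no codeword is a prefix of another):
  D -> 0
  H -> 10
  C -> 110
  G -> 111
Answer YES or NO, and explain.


Checking each pair (does one codeword prefix another?):
  D='0' vs H='10': no prefix
  D='0' vs C='110': no prefix
  D='0' vs G='111': no prefix
  H='10' vs D='0': no prefix
  H='10' vs C='110': no prefix
  H='10' vs G='111': no prefix
  C='110' vs D='0': no prefix
  C='110' vs H='10': no prefix
  C='110' vs G='111': no prefix
  G='111' vs D='0': no prefix
  G='111' vs H='10': no prefix
  G='111' vs C='110': no prefix
No violation found over all pairs.

YES -- this is a valid prefix code. No codeword is a prefix of any other codeword.


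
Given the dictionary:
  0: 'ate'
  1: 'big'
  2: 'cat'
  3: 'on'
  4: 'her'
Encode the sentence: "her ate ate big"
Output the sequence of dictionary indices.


Look up each word in the dictionary:
  'her' -> 4
  'ate' -> 0
  'ate' -> 0
  'big' -> 1

Encoded: [4, 0, 0, 1]


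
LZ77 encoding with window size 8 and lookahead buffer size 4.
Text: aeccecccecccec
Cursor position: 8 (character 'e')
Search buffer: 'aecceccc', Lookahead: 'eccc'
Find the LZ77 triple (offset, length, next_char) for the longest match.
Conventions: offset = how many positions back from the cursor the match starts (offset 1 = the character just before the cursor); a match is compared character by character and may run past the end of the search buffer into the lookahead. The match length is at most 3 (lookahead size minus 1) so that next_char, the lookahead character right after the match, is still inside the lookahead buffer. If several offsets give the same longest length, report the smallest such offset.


Try each offset into the search buffer:
  offset=1 (pos 7, char 'c'): match length 0
  offset=2 (pos 6, char 'c'): match length 0
  offset=3 (pos 5, char 'c'): match length 0
  offset=4 (pos 4, char 'e'): match length 3
  offset=5 (pos 3, char 'c'): match length 0
  offset=6 (pos 2, char 'c'): match length 0
  offset=7 (pos 1, char 'e'): match length 3
  offset=8 (pos 0, char 'a'): match length 0
Longest match has length 3, found at offsets 4, 7; take the smallest, offset 4.
next_char = character at position 8 + 3 = 11 -> 'c'

Best match: offset=4, length=3 (matching 'ecc' starting at position 4)
LZ77 triple: (4, 3, 'c')


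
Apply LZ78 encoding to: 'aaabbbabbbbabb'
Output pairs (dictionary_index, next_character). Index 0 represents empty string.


LZ78 encoding steps:
Dictionary: {0: ''}
Step 1: w='' (idx 0), next='a' -> output (0, 'a'), add 'a' as idx 1
Step 2: w='a' (idx 1), next='a' -> output (1, 'a'), add 'aa' as idx 2
Step 3: w='' (idx 0), next='b' -> output (0, 'b'), add 'b' as idx 3
Step 4: w='b' (idx 3), next='b' -> output (3, 'b'), add 'bb' as idx 4
Step 5: w='a' (idx 1), next='b' -> output (1, 'b'), add 'ab' as idx 5
Step 6: w='bb' (idx 4), next='b' -> output (4, 'b'), add 'bbb' as idx 6
Step 7: w='ab' (idx 5), next='b' -> output (5, 'b'), add 'abb' as idx 7


Encoded: [(0, 'a'), (1, 'a'), (0, 'b'), (3, 'b'), (1, 'b'), (4, 'b'), (5, 'b')]


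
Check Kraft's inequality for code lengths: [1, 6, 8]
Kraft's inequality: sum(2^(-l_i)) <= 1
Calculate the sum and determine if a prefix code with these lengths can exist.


Sum = 2^(-1) + 2^(-6) + 2^(-8)
    = 0.5 + 0.015625 + 0.00390625
    = 133/256 = 0.51953125
Since 0.51953125 <= 1, Kraft's inequality IS satisfied.
A prefix code with these lengths CAN exist.

Kraft sum = 0.51953125. Satisfied.


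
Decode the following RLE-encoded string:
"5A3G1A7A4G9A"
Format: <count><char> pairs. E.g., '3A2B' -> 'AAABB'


Expanding each <count><char> pair:
  5A -> 'AAAAA'
  3G -> 'GGG'
  1A -> 'A'
  7A -> 'AAAAAAA'
  4G -> 'GGGG'
  9A -> 'AAAAAAAAA'

Decoded = AAAAAGGGAAAAAAAAGGGGAAAAAAAAA


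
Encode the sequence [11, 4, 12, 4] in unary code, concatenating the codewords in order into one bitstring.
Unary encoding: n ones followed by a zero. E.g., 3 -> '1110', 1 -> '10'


Encode each number as n ones followed by a terminating 0:
  11 -> 111111111110 (12 bits)
  4 -> 11110 (5 bits)
  12 -> 1111111111110 (13 bits)
  4 -> 11110 (5 bits)
Total length = 12 + 5 + 13 + 5 = 35 bits.

Unary([11, 4, 12, 4]) = 11111111111011110111111111111011110 (35 bits)


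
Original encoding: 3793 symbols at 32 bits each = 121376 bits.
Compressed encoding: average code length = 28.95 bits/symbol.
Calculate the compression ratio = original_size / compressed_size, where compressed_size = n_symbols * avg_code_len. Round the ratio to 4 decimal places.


original_size = n_symbols * orig_bits = 3793 * 32 = 121376 bits
compressed_size = n_symbols * avg_code_len = 3793 * 28.95 = 109807.35 bits
ratio = original_size / compressed_size = 121376 / 109807.35 = 1.1054

Compression ratio = 1.1054


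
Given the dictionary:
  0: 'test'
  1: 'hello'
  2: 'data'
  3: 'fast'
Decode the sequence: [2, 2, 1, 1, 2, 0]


Look up each index in the dictionary:
  2 -> 'data'
  2 -> 'data'
  1 -> 'hello'
  1 -> 'hello'
  2 -> 'data'
  0 -> 'test'

Decoded: "data data hello hello data test"


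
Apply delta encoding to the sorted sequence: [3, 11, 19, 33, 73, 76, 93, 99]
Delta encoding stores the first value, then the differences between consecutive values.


First value: 3
Deltas:
  11 - 3 = 8
  19 - 11 = 8
  33 - 19 = 14
  73 - 33 = 40
  76 - 73 = 3
  93 - 76 = 17
  99 - 93 = 6


Delta encoded: [3, 8, 8, 14, 40, 3, 17, 6]


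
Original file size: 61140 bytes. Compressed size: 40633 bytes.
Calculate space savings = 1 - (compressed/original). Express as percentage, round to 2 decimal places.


ratio = compressed/original = 40633/61140 = 0.664589
savings = 1 - ratio = 1 - 0.664589 = 0.335411
as a percentage: 0.335411 * 100 = 33.54%

Space savings = 1 - 40633/61140 = 33.54%


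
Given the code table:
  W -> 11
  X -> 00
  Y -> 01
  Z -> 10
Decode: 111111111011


Decoding:
11 -> W
11 -> W
11 -> W
11 -> W
10 -> Z
11 -> W


Result: WWWWZW


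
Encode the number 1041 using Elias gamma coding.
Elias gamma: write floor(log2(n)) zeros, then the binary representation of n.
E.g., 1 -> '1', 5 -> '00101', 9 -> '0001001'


num_bits = floor(log2(1041)) + 1 = 11
leading_zeros = num_bits - 1 = 10
binary(1041) = 10000010001

Elias gamma(1041) = '0000000000' + '10000010001' = 000000000010000010001 (21 bits)


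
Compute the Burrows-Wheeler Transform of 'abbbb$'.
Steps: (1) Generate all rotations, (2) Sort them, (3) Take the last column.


Rotations (sorted):
  0: $abbbb -> last char: b
  1: abbbb$ -> last char: $
  2: b$abbb -> last char: b
  3: bb$abb -> last char: b
  4: bbb$ab -> last char: b
  5: bbbb$a -> last char: a


BWT = b$bbba


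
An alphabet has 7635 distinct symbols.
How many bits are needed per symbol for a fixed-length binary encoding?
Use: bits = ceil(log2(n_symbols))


log2(7635) = 12.8984
Bracket: 2^12 = 4096 < 7635 <= 2^13 = 8192
So ceil(log2(7635)) = 13

bits = ceil(log2(7635)) = ceil(12.8984) = 13 bits


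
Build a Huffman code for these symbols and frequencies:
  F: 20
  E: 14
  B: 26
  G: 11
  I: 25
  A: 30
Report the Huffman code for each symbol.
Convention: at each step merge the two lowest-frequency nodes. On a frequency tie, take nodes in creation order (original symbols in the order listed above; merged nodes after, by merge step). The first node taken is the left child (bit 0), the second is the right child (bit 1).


Huffman tree construction:
Step 1: Merge G(11) + E(14) = 25
Step 2: Merge F(20) + I(25) = 45
Step 3: Merge (G+E)(25) + B(26) = 51
Step 4: Merge A(30) + (F+I)(45) = 75
Step 5: Merge ((G+E)+B)(51) + (A+(F+I))(75) = 126
Read each symbol's code off the tree from the root (left child = 0, right child = 1).

Codes:
  F: 110 (length 3)
  E: 001 (length 3)
  B: 01 (length 2)
  G: 000 (length 3)
  I: 111 (length 3)
  A: 10 (length 2)
Average code length: 322/126 = 2.5556 bits/symbol


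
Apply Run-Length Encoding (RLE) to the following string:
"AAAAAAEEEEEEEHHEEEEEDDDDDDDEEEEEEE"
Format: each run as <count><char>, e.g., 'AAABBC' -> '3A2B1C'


Scanning runs left to right:
  i=0: run of 'A' x 6 -> '6A'
  i=6: run of 'E' x 7 -> '7E'
  i=13: run of 'H' x 2 -> '2H'
  i=15: run of 'E' x 5 -> '5E'
  i=20: run of 'D' x 7 -> '7D'
  i=27: run of 'E' x 7 -> '7E'

RLE = 6A7E2H5E7D7E


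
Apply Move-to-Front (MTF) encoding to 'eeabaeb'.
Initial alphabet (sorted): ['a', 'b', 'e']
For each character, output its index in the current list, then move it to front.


MTF encoding:
'e': index 2 in ['a', 'b', 'e'] -> ['e', 'a', 'b']
'e': index 0 in ['e', 'a', 'b'] -> ['e', 'a', 'b']
'a': index 1 in ['e', 'a', 'b'] -> ['a', 'e', 'b']
'b': index 2 in ['a', 'e', 'b'] -> ['b', 'a', 'e']
'a': index 1 in ['b', 'a', 'e'] -> ['a', 'b', 'e']
'e': index 2 in ['a', 'b', 'e'] -> ['e', 'a', 'b']
'b': index 2 in ['e', 'a', 'b'] -> ['b', 'e', 'a']


Output: [2, 0, 1, 2, 1, 2, 2]


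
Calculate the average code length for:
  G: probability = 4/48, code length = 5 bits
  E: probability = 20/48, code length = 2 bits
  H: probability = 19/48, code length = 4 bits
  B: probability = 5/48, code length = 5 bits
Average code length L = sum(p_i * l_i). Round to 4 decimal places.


Weighted contributions p_i * l_i:
  G: (4/48) * 5 = 20/48
  E: (20/48) * 2 = 40/48
  H: (19/48) * 4 = 76/48
  B: (5/48) * 5 = 25/48
Sum = (20 + 40 + 76 + 25)/48 = 161/48

L = 161/48 = 3.3542 bits/symbol


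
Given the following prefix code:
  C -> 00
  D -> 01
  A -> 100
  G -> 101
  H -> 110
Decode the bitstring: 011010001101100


Decoding step by step:
Bits 01 -> D
Bits 101 -> G
Bits 00 -> C
Bits 01 -> D
Bits 101 -> G
Bits 100 -> A


Decoded message: DGCDGA


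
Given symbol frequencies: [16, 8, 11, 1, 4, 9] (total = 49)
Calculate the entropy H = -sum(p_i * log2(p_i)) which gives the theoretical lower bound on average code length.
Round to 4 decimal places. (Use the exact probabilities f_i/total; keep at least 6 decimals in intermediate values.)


Per-symbol terms -p_i * log2(p_i) with p_i = f_i/49:
  p = 16/49 = 0.326531: log2(p) = -1.614710, -p*log2(p) = 0.527252
  p = 8/49 = 0.163265: log2(p) = -2.614710, -p*log2(p) = 0.426891
  p = 11/49 = 0.224490: log2(p) = -2.155278, -p*log2(p) = 0.483838
  p = 1/49 = 0.020408: log2(p) = -5.614710, -p*log2(p) = 0.114586
  p = 4/49 = 0.081633: log2(p) = -3.614710, -p*log2(p) = 0.295078
  p = 9/49 = 0.183673: log2(p) = -2.444785, -p*log2(p) = 0.449042
H = 0.527252 + 0.426891 + 0.483838 + 0.114586 + 0.295078 + 0.449042 = 2.296687

H = 2.2967 bits/symbol


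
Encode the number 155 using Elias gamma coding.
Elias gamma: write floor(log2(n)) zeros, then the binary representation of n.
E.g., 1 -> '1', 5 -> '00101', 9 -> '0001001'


num_bits = floor(log2(155)) + 1 = 8
leading_zeros = num_bits - 1 = 7
binary(155) = 10011011

Elias gamma(155) = '0000000' + '10011011' = 000000010011011 (15 bits)


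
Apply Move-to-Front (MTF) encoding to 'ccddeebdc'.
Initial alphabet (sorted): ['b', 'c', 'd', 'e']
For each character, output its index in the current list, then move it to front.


MTF encoding:
'c': index 1 in ['b', 'c', 'd', 'e'] -> ['c', 'b', 'd', 'e']
'c': index 0 in ['c', 'b', 'd', 'e'] -> ['c', 'b', 'd', 'e']
'd': index 2 in ['c', 'b', 'd', 'e'] -> ['d', 'c', 'b', 'e']
'd': index 0 in ['d', 'c', 'b', 'e'] -> ['d', 'c', 'b', 'e']
'e': index 3 in ['d', 'c', 'b', 'e'] -> ['e', 'd', 'c', 'b']
'e': index 0 in ['e', 'd', 'c', 'b'] -> ['e', 'd', 'c', 'b']
'b': index 3 in ['e', 'd', 'c', 'b'] -> ['b', 'e', 'd', 'c']
'd': index 2 in ['b', 'e', 'd', 'c'] -> ['d', 'b', 'e', 'c']
'c': index 3 in ['d', 'b', 'e', 'c'] -> ['c', 'd', 'b', 'e']


Output: [1, 0, 2, 0, 3, 0, 3, 2, 3]


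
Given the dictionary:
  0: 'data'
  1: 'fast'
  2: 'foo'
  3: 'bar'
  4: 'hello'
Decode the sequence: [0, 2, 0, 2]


Look up each index in the dictionary:
  0 -> 'data'
  2 -> 'foo'
  0 -> 'data'
  2 -> 'foo'

Decoded: "data foo data foo"


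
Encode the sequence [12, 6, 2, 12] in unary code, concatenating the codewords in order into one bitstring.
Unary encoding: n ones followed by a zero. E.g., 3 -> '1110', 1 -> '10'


Encode each number as n ones followed by a terminating 0:
  12 -> 1111111111110 (13 bits)
  6 -> 1111110 (7 bits)
  2 -> 110 (3 bits)
  12 -> 1111111111110 (13 bits)
Total length = 13 + 7 + 3 + 13 = 36 bits.

Unary([12, 6, 2, 12]) = 111111111111011111101101111111111110 (36 bits)


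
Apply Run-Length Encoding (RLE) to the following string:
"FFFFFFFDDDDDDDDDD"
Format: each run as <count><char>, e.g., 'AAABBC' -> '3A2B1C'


Scanning runs left to right:
  i=0: run of 'F' x 7 -> '7F'
  i=7: run of 'D' x 10 -> '10D'

RLE = 7F10D


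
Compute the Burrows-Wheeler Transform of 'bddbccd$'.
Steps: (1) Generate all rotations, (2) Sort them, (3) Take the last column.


Rotations (sorted):
  0: $bddbccd -> last char: d
  1: bccd$bdd -> last char: d
  2: bddbccd$ -> last char: $
  3: ccd$bddb -> last char: b
  4: cd$bddbc -> last char: c
  5: d$bddbcc -> last char: c
  6: dbccd$bd -> last char: d
  7: ddbccd$b -> last char: b


BWT = dd$bccdb


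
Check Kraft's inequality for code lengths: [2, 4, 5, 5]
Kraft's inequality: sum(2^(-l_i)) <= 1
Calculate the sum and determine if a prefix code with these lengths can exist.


Sum = 2^(-2) + 2^(-4) + 2^(-5) + 2^(-5)
    = 0.25 + 0.0625 + 0.03125 + 0.03125
    = 12/32 = 0.375
Since 0.375 <= 1, Kraft's inequality IS satisfied.
A prefix code with these lengths CAN exist.

Kraft sum = 0.375. Satisfied.


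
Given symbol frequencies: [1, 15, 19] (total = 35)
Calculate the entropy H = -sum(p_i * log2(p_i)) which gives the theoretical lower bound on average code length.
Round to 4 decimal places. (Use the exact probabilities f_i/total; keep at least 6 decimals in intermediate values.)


Per-symbol terms -p_i * log2(p_i) with p_i = f_i/35:
  p = 1/35 = 0.028571: log2(p) = -5.129283, -p*log2(p) = 0.146551
  p = 15/35 = 0.428571: log2(p) = -1.222392, -p*log2(p) = 0.523882
  p = 19/35 = 0.542857: log2(p) = -0.881356, -p*log2(p) = 0.478450
H = 0.146551 + 0.523882 + 0.478450 = 1.148883

H = 1.1489 bits/symbol


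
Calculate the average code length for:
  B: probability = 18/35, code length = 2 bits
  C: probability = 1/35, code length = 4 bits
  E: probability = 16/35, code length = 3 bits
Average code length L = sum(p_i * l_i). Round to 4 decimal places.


Weighted contributions p_i * l_i:
  B: (18/35) * 2 = 36/35
  C: (1/35) * 4 = 4/35
  E: (16/35) * 3 = 48/35
Sum = (36 + 4 + 48)/35 = 88/35

L = 88/35 = 2.5143 bits/symbol


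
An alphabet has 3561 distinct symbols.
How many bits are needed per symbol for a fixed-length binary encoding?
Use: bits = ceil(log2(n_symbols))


log2(3561) = 11.7981
Bracket: 2^11 = 2048 < 3561 <= 2^12 = 4096
So ceil(log2(3561)) = 12

bits = ceil(log2(3561)) = ceil(11.7981) = 12 bits


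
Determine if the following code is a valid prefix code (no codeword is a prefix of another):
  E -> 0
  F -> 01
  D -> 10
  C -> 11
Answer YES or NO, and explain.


Checking each pair (does one codeword prefix another?):
  E='0' vs F='01': prefix -- VIOLATION

NO -- this is NOT a valid prefix code. E (0) is a prefix of F (01).


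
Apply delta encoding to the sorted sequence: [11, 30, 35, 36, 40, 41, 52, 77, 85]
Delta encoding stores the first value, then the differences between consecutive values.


First value: 11
Deltas:
  30 - 11 = 19
  35 - 30 = 5
  36 - 35 = 1
  40 - 36 = 4
  41 - 40 = 1
  52 - 41 = 11
  77 - 52 = 25
  85 - 77 = 8


Delta encoded: [11, 19, 5, 1, 4, 1, 11, 25, 8]


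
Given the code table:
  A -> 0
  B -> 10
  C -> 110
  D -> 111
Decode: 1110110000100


Decoding:
111 -> D
0 -> A
110 -> C
0 -> A
0 -> A
0 -> A
10 -> B
0 -> A


Result: DACAAABA


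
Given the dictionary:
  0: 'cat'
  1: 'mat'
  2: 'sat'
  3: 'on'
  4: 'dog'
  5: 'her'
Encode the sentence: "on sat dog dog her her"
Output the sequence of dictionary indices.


Look up each word in the dictionary:
  'on' -> 3
  'sat' -> 2
  'dog' -> 4
  'dog' -> 4
  'her' -> 5
  'her' -> 5

Encoded: [3, 2, 4, 4, 5, 5]


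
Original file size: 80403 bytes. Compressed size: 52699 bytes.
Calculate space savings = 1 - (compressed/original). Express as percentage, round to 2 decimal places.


ratio = compressed/original = 52699/80403 = 0.655436
savings = 1 - ratio = 1 - 0.655436 = 0.344564
as a percentage: 0.344564 * 100 = 34.46%

Space savings = 1 - 52699/80403 = 34.46%


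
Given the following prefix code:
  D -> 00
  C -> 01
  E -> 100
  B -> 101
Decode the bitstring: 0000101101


Decoding step by step:
Bits 00 -> D
Bits 00 -> D
Bits 101 -> B
Bits 101 -> B


Decoded message: DDBB


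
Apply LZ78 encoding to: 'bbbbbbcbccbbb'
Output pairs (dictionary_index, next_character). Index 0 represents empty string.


LZ78 encoding steps:
Dictionary: {0: ''}
Step 1: w='' (idx 0), next='b' -> output (0, 'b'), add 'b' as idx 1
Step 2: w='b' (idx 1), next='b' -> output (1, 'b'), add 'bb' as idx 2
Step 3: w='bb' (idx 2), next='b' -> output (2, 'b'), add 'bbb' as idx 3
Step 4: w='' (idx 0), next='c' -> output (0, 'c'), add 'c' as idx 4
Step 5: w='b' (idx 1), next='c' -> output (1, 'c'), add 'bc' as idx 5
Step 6: w='c' (idx 4), next='b' -> output (4, 'b'), add 'cb' as idx 6
Step 7: w='bb' (idx 2), end of input -> output (2, '')


Encoded: [(0, 'b'), (1, 'b'), (2, 'b'), (0, 'c'), (1, 'c'), (4, 'b'), (2, '')]


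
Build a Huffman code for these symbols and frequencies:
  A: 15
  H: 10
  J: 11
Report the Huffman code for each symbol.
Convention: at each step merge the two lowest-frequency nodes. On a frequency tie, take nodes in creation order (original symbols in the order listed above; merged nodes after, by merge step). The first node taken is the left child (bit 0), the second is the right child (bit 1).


Huffman tree construction:
Step 1: Merge H(10) + J(11) = 21
Step 2: Merge A(15) + (H+J)(21) = 36
Read each symbol's code off the tree from the root (left child = 0, right child = 1).

Codes:
  A: 0 (length 1)
  H: 10 (length 2)
  J: 11 (length 2)
Average code length: 57/36 = 1.5833 bits/symbol


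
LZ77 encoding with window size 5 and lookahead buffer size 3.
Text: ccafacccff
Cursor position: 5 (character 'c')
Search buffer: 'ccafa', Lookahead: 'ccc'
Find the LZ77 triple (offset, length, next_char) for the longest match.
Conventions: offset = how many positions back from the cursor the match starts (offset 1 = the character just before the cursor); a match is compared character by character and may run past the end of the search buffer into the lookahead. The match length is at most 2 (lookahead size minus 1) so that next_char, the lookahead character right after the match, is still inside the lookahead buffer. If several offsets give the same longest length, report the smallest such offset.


Try each offset into the search buffer:
  offset=1 (pos 4, char 'a'): match length 0
  offset=2 (pos 3, char 'f'): match length 0
  offset=3 (pos 2, char 'a'): match length 0
  offset=4 (pos 1, char 'c'): match length 1
  offset=5 (pos 0, char 'c'): match length 2
Longest match has length 2 at offset 5.
next_char = character at position 5 + 2 = 7 -> 'c'

Best match: offset=5, length=2 (matching 'cc' starting at position 0)
LZ77 triple: (5, 2, 'c')


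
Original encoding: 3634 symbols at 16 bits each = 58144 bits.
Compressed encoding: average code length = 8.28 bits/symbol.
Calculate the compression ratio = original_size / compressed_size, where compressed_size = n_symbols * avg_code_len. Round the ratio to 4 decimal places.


original_size = n_symbols * orig_bits = 3634 * 16 = 58144 bits
compressed_size = n_symbols * avg_code_len = 3634 * 8.28 = 30089.52 bits
ratio = original_size / compressed_size = 58144 / 30089.52 = 1.9324

Compression ratio = 1.9324


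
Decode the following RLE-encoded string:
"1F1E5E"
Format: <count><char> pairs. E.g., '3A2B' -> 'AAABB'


Expanding each <count><char> pair:
  1F -> 'F'
  1E -> 'E'
  5E -> 'EEEEE'

Decoded = FEEEEEE


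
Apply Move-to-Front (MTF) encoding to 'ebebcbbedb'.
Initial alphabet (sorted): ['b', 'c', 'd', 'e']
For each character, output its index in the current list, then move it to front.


MTF encoding:
'e': index 3 in ['b', 'c', 'd', 'e'] -> ['e', 'b', 'c', 'd']
'b': index 1 in ['e', 'b', 'c', 'd'] -> ['b', 'e', 'c', 'd']
'e': index 1 in ['b', 'e', 'c', 'd'] -> ['e', 'b', 'c', 'd']
'b': index 1 in ['e', 'b', 'c', 'd'] -> ['b', 'e', 'c', 'd']
'c': index 2 in ['b', 'e', 'c', 'd'] -> ['c', 'b', 'e', 'd']
'b': index 1 in ['c', 'b', 'e', 'd'] -> ['b', 'c', 'e', 'd']
'b': index 0 in ['b', 'c', 'e', 'd'] -> ['b', 'c', 'e', 'd']
'e': index 2 in ['b', 'c', 'e', 'd'] -> ['e', 'b', 'c', 'd']
'd': index 3 in ['e', 'b', 'c', 'd'] -> ['d', 'e', 'b', 'c']
'b': index 2 in ['d', 'e', 'b', 'c'] -> ['b', 'd', 'e', 'c']


Output: [3, 1, 1, 1, 2, 1, 0, 2, 3, 2]
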